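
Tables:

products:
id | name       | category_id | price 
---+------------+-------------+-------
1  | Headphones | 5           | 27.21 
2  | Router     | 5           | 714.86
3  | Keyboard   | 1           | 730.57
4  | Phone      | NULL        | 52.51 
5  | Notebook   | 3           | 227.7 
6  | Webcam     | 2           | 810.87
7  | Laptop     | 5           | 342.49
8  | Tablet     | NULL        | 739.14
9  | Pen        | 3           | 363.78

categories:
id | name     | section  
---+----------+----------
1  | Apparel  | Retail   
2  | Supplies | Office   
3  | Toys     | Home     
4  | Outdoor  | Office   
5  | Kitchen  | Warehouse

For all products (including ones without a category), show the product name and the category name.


LEFT JOIN keeps every row from products (the left table); where category_id has no match in categories, the category columns become NULL. Walk through each product:
  - product 1 (Headphones): category_id=5 -> matches Kitchen
  - product 2 (Router): category_id=5 -> matches Kitchen
  - product 3 (Keyboard): category_id=1 -> matches Apparel
  - product 4 (Phone): category_id=NULL, no match -> kept with NULL
  - product 5 (Notebook): category_id=3 -> matches Toys
  - product 6 (Webcam): category_id=2 -> matches Supplies
  - product 7 (Laptop): category_id=5 -> matches Kitchen
  - product 8 (Tablet): category_id=NULL, no match -> kept with NULL
  - product 9 (Pen): category_id=3 -> matches Toys
All 9 rows appear; 2 have NULL category.

SQL:
SELECT a.name, b.name AS category
FROM products a
LEFT JOIN categories b ON a.category_id = b.id

Result:
name       | category
-----------+---------
Headphones | Kitchen 
Router     | Kitchen 
Keyboard   | Apparel 
Phone      | NULL    
Notebook   | Toys    
Webcam     | Supplies
Laptop     | Kitchen 
Tablet     | NULL    
Pen        | Toys    


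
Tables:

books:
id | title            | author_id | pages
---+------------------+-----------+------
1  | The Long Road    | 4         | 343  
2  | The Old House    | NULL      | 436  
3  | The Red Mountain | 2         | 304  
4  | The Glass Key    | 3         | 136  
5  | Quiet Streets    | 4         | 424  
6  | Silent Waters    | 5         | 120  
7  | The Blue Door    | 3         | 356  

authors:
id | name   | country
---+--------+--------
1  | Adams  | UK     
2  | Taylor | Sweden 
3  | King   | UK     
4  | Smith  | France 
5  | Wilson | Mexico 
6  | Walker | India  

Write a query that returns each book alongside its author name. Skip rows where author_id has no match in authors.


INNER JOIN keeps only books rows whose author_id matches an id in authors. Walk through each book:
  - book 1 (The Long Road): author_id=4 -> matches Smith
  - book 2 (The Old House): author_id=NULL, no match -> dropped
  - book 3 (The Red Mountain): author_id=2 -> matches Taylor
  - book 4 (The Glass Key): author_id=3 -> matches King
  - book 5 (Quiet Streets): author_id=4 -> matches Smith
  - book 6 (Silent Waters): author_id=5 -> matches Wilson
  - book 7 (The Blue Door): author_id=3 -> matches King
So 1 of 7 rows is dropped.

SQL:
SELECT a.title, b.name AS author
FROM books a
INNER JOIN authors b ON a.author_id = b.id

Result:
title            | author
-----------------+-------
The Long Road    | Smith 
The Red Mountain | Taylor
The Glass Key    | King  
Quiet Streets    | Smith 
Silent Waters    | Wilson
The Blue Door    | King  


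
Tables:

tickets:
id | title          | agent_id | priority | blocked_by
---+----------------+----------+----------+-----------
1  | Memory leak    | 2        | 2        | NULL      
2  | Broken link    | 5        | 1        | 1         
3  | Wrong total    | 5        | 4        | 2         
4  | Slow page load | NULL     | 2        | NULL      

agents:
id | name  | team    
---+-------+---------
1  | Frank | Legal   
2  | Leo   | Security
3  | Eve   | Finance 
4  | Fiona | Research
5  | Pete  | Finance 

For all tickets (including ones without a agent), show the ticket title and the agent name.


LEFT JOIN keeps every row from tickets (the left table); where agent_id has no match in agents, the agent columns become NULL. Walk through each ticket:
  - ticket 1 (Memory leak): agent_id=2 -> matches Leo
  - ticket 2 (Broken link): agent_id=5 -> matches Pete
  - ticket 3 (Wrong total): agent_id=5 -> matches Pete
  - ticket 4 (Slow page load): agent_id=NULL, no match -> kept with NULL
All 4 rows appear; 1 has NULL agent.

SQL:
SELECT a.title, b.name AS agent
FROM tickets a
LEFT JOIN agents b ON a.agent_id = b.id

Result:
title          | agent
---------------+------
Memory leak    | Leo  
Broken link    | Pete 
Wrong total    | Pete 
Slow page load | NULL 


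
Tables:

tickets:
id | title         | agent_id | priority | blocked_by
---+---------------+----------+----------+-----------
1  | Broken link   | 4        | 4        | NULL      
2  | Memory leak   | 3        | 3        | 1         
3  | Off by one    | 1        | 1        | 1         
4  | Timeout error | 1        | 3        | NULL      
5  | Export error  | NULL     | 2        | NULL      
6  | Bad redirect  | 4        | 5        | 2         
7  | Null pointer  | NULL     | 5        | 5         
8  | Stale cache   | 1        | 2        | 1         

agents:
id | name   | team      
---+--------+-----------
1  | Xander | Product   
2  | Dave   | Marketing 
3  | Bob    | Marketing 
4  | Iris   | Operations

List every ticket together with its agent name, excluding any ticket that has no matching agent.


INNER JOIN keeps only tickets rows whose agent_id matches an id in agents. Walk through each ticket:
  - ticket 1 (Broken link): agent_id=4 -> matches Iris
  - ticket 2 (Memory leak): agent_id=3 -> matches Bob
  - ticket 3 (Off by one): agent_id=1 -> matches Xander
  - ticket 4 (Timeout error): agent_id=1 -> matches Xander
  - ticket 5 (Export error): agent_id=NULL, no match -> dropped
  - ticket 6 (Bad redirect): agent_id=4 -> matches Iris
  - ticket 7 (Null pointer): agent_id=NULL, no match -> dropped
  - ticket 8 (Stale cache): agent_id=1 -> matches Xander
So 2 of 8 rows are dropped.

SQL:
SELECT a.title, b.name AS agent
FROM tickets a
INNER JOIN agents b ON a.agent_id = b.id

Result:
title         | agent 
--------------+-------
Broken link   | Iris  
Memory leak   | Bob   
Off by one    | Xander
Timeout error | Xander
Bad redirect  | Iris  
Stale cache   | Xander


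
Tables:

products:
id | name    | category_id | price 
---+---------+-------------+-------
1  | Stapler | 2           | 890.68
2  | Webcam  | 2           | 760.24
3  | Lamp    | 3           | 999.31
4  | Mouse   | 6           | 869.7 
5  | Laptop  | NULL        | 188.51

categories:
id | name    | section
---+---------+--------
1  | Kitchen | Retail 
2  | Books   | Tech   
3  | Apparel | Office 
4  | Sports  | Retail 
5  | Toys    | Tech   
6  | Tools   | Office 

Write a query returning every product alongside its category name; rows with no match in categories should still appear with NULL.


LEFT JOIN keeps every row from products (the left table); where category_id has no match in categories, the category columns become NULL. Walk through each product:
  - product 1 (Stapler): category_id=2 -> matches Books
  - product 2 (Webcam): category_id=2 -> matches Books
  - product 3 (Lamp): category_id=3 -> matches Apparel
  - product 4 (Mouse): category_id=6 -> matches Tools
  - product 5 (Laptop): category_id=NULL, no match -> kept with NULL
All 5 rows appear; 1 has NULL category.

SQL:
SELECT a.name, b.name AS category
FROM products a
LEFT JOIN categories b ON a.category_id = b.id

Result:
name    | category
--------+---------
Stapler | Books   
Webcam  | Books   
Lamp    | Apparel 
Mouse   | Tools   
Laptop  | NULL    


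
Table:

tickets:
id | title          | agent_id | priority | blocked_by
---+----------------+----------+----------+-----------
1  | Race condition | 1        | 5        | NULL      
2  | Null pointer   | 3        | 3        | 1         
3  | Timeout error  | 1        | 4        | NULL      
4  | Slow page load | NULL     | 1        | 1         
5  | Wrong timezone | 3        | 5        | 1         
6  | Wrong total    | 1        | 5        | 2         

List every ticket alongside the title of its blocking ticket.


This is a self-join: tickets is joined to a second copy of itself, matching each row's blocked_by to another row's id. Use LEFT JOIN so rows with blocked_by=NULL are kept.
  - ticket 1 (Race condition): blocked_by=NULL -> NULL
  - ticket 2 (Null pointer): blocked_by=1 -> Race condition
  - ticket 3 (Timeout error): blocked_by=NULL -> NULL
  - ticket 4 (Slow page load): blocked_by=1 -> Race condition
  - ticket 5 (Wrong timezone): blocked_by=1 -> Race condition
  - ticket 6 (Wrong total): blocked_by=2 -> Null pointer

SQL:
SELECT a.title AS item, b.title AS blocked_by
FROM tickets a
LEFT JOIN tickets b ON a.blocked_by = b.id

Result:
item           | blocked_by    
---------------+---------------
Race condition | NULL          
Null pointer   | Race condition
Timeout error  | NULL          
Slow page load | Race condition
Wrong timezone | Race condition
Wrong total    | Null pointer  


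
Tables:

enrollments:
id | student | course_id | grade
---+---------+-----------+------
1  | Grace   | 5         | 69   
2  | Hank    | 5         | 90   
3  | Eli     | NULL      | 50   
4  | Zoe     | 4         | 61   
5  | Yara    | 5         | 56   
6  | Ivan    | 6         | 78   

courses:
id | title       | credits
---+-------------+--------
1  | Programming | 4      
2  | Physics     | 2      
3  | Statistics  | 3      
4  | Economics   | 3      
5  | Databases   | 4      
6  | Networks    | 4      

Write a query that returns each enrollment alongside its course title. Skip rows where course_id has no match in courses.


INNER JOIN keeps only enrollments rows whose course_id matches an id in courses. Walk through each enrollment:
  - enrollment 1 (Grace): course_id=5 -> matches Databases
  - enrollment 2 (Hank): course_id=5 -> matches Databases
  - enrollment 3 (Eli): course_id=NULL, no match -> dropped
  - enrollment 4 (Zoe): course_id=4 -> matches Economics
  - enrollment 5 (Yara): course_id=5 -> matches Databases
  - enrollment 6 (Ivan): course_id=6 -> matches Networks
So 1 of 6 rows is dropped.

SQL:
SELECT a.student, b.title AS course
FROM enrollments a
INNER JOIN courses b ON a.course_id = b.id

Result:
student | course   
--------+----------
Grace   | Databases
Hank    | Databases
Zoe     | Economics
Yara    | Databases
Ivan    | Networks 


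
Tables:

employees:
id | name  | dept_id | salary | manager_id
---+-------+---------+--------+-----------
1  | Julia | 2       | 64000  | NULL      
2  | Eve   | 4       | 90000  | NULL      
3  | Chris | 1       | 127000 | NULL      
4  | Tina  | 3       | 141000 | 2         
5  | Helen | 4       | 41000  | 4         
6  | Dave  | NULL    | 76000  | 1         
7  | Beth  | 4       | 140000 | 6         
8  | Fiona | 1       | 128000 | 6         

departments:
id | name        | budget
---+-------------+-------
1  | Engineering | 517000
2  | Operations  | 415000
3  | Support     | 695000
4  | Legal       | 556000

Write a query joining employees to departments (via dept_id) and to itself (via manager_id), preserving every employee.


Two LEFT JOINs from the same base table employees: one to departments via dept_id, one to employees itself via manager_id. Both are LEFT so every employee is preserved.
Match against departments:
  - employee 1 (Julia): dept_id=2 -> matches Operations
  - employee 2 (Eve): dept_id=4 -> matches Legal
  - employee 3 (Chris): dept_id=1 -> matches Engineering
  - employee 4 (Tina): dept_id=3 -> matches Support
  - employee 5 (Helen): dept_id=4 -> matches Legal
  - employee 6 (Dave): dept_id=NULL, no match -> kept with NULL
  - employee 7 (Beth): dept_id=4 -> matches Legal
  - employee 8 (Fiona): dept_id=1 -> matches Engineering
Match against employees (self):
  - employee 1 (Julia): manager_id=NULL -> NULL
  - employee 2 (Eve): manager_id=NULL -> NULL
  - employee 3 (Chris): manager_id=NULL -> NULL
  - employee 4 (Tina): manager_id=2 -> Eve
  - employee 5 (Helen): manager_id=4 -> Tina
  - employee 6 (Dave): manager_id=1 -> Julia
  - employee 7 (Beth): manager_id=6 -> Dave
  - employee 8 (Fiona): manager_id=6 -> Dave

SQL:
SELECT a.name, b.name AS department, c.name AS manager
FROM employees a
LEFT JOIN departments b ON a.dept_id = b.id
LEFT JOIN employees c ON a.manager_id = c.id

Result:
name  | department  | manager
------+-------------+--------
Julia | Operations  | NULL   
Eve   | Legal       | NULL   
Chris | Engineering | NULL   
Tina  | Support     | Eve    
Helen | Legal       | Tina   
Dave  | NULL        | Julia  
Beth  | Legal       | Dave   
Fiona | Engineering | Dave   


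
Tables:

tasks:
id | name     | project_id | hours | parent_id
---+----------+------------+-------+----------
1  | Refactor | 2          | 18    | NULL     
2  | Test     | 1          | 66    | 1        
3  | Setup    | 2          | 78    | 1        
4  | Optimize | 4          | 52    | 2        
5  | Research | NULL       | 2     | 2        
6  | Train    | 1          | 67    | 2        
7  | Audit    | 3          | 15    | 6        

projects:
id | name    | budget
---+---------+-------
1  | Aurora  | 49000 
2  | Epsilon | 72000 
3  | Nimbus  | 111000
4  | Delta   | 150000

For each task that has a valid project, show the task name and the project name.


INNER JOIN keeps only tasks rows whose project_id matches an id in projects. Walk through each task:
  - task 1 (Refactor): project_id=2 -> matches Epsilon
  - task 2 (Test): project_id=1 -> matches Aurora
  - task 3 (Setup): project_id=2 -> matches Epsilon
  - task 4 (Optimize): project_id=4 -> matches Delta
  - task 5 (Research): project_id=NULL, no match -> dropped
  - task 6 (Train): project_id=1 -> matches Aurora
  - task 7 (Audit): project_id=3 -> matches Nimbus
So 1 of 7 rows is dropped.

SQL:
SELECT a.name, b.name AS project
FROM tasks a
INNER JOIN projects b ON a.project_id = b.id

Result:
name     | project
---------+--------
Refactor | Epsilon
Test     | Aurora 
Setup    | Epsilon
Optimize | Delta  
Train    | Aurora 
Audit    | Nimbus 


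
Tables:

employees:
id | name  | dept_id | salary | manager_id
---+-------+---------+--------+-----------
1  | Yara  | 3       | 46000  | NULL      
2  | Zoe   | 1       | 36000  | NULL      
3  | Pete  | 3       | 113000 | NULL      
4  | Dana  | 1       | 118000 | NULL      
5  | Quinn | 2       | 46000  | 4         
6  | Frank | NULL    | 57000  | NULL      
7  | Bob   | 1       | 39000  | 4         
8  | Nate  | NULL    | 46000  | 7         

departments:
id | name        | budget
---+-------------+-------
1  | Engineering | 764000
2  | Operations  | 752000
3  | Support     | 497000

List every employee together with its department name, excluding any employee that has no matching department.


INNER JOIN keeps only employees rows whose dept_id matches an id in departments. Walk through each employee:
  - employee 1 (Yara): dept_id=3 -> matches Support
  - employee 2 (Zoe): dept_id=1 -> matches Engineering
  - employee 3 (Pete): dept_id=3 -> matches Support
  - employee 4 (Dana): dept_id=1 -> matches Engineering
  - employee 5 (Quinn): dept_id=2 -> matches Operations
  - employee 6 (Frank): dept_id=NULL, no match -> dropped
  - employee 7 (Bob): dept_id=1 -> matches Engineering
  - employee 8 (Nate): dept_id=NULL, no match -> dropped
So 2 of 8 rows are dropped.

SQL:
SELECT a.name, b.name AS department
FROM employees a
INNER JOIN departments b ON a.dept_id = b.id

Result:
name  | department 
------+------------
Yara  | Support    
Zoe   | Engineering
Pete  | Support    
Dana  | Engineering
Quinn | Operations 
Bob   | Engineering


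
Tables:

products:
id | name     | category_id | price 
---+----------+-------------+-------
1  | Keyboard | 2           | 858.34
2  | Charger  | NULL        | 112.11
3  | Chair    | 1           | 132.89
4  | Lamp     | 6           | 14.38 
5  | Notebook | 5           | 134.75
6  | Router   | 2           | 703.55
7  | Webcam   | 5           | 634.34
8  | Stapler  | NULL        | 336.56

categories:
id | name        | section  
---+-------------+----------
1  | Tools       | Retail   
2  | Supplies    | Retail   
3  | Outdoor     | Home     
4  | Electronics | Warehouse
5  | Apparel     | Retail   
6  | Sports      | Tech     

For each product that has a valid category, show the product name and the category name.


INNER JOIN keeps only products rows whose category_id matches an id in categories. Walk through each product:
  - product 1 (Keyboard): category_id=2 -> matches Supplies
  - product 2 (Charger): category_id=NULL, no match -> dropped
  - product 3 (Chair): category_id=1 -> matches Tools
  - product 4 (Lamp): category_id=6 -> matches Sports
  - product 5 (Notebook): category_id=5 -> matches Apparel
  - product 6 (Router): category_id=2 -> matches Supplies
  - product 7 (Webcam): category_id=5 -> matches Apparel
  - product 8 (Stapler): category_id=NULL, no match -> dropped
So 2 of 8 rows are dropped.

SQL:
SELECT a.name, b.name AS category
FROM products a
INNER JOIN categories b ON a.category_id = b.id

Result:
name     | category
---------+---------
Keyboard | Supplies
Chair    | Tools   
Lamp     | Sports  
Notebook | Apparel 
Router   | Supplies
Webcam   | Apparel 


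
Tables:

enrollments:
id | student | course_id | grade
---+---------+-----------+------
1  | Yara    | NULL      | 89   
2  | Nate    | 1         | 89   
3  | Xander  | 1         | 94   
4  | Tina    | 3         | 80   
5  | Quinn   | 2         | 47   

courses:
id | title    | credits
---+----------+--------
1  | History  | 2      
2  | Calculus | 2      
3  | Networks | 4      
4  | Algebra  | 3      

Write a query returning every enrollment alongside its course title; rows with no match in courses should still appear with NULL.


LEFT JOIN keeps every row from enrollments (the left table); where course_id has no match in courses, the course columns become NULL. Walk through each enrollment:
  - enrollment 1 (Yara): course_id=NULL, no match -> kept with NULL
  - enrollment 2 (Nate): course_id=1 -> matches History
  - enrollment 3 (Xander): course_id=1 -> matches History
  - enrollment 4 (Tina): course_id=3 -> matches Networks
  - enrollment 5 (Quinn): course_id=2 -> matches Calculus
All 5 rows appear; 1 has NULL course.

SQL:
SELECT a.student, b.title AS course
FROM enrollments a
LEFT JOIN courses b ON a.course_id = b.id

Result:
student | course  
--------+---------
Yara    | NULL    
Nate    | History 
Xander  | History 
Tina    | Networks
Quinn   | Calculus


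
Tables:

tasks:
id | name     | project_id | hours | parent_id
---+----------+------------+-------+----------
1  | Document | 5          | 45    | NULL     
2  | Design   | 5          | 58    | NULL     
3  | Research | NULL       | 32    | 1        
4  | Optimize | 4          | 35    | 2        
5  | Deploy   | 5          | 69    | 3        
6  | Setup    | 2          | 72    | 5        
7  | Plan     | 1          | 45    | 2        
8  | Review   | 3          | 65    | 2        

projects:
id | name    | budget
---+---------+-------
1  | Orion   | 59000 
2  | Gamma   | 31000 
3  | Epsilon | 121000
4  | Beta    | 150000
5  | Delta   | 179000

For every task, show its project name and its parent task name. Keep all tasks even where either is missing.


Two LEFT JOINs from the same base table tasks: one to projects via project_id, one to tasks itself via parent_id. Both are LEFT so every task is preserved.
Match against projects:
  - task 1 (Document): project_id=5 -> matches Delta
  - task 2 (Design): project_id=5 -> matches Delta
  - task 3 (Research): project_id=NULL, no match -> kept with NULL
  - task 4 (Optimize): project_id=4 -> matches Beta
  - task 5 (Deploy): project_id=5 -> matches Delta
  - task 6 (Setup): project_id=2 -> matches Gamma
  - task 7 (Plan): project_id=1 -> matches Orion
  - task 8 (Review): project_id=3 -> matches Epsilon
Match against tasks (self):
  - task 1 (Document): parent_id=NULL -> NULL
  - task 2 (Design): parent_id=NULL -> NULL
  - task 3 (Research): parent_id=1 -> Document
  - task 4 (Optimize): parent_id=2 -> Design
  - task 5 (Deploy): parent_id=3 -> Research
  - task 6 (Setup): parent_id=5 -> Deploy
  - task 7 (Plan): parent_id=2 -> Design
  - task 8 (Review): parent_id=2 -> Design

SQL:
SELECT a.name, b.name AS project, c.name AS parent
FROM tasks a
LEFT JOIN projects b ON a.project_id = b.id
LEFT JOIN tasks c ON a.parent_id = c.id

Result:
name     | project | parent  
---------+---------+---------
Document | Delta   | NULL    
Design   | Delta   | NULL    
Research | NULL    | Document
Optimize | Beta    | Design  
Deploy   | Delta   | Research
Setup    | Gamma   | Deploy  
Plan     | Orion   | Design  
Review   | Epsilon | Design  


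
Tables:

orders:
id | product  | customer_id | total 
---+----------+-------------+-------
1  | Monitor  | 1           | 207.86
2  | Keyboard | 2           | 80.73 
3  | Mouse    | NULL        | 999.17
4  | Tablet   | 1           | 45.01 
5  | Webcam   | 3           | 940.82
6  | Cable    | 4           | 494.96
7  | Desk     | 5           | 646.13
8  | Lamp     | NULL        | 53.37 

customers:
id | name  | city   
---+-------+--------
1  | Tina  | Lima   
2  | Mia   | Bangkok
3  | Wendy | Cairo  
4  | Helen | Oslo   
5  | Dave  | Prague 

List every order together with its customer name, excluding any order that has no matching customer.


INNER JOIN keeps only orders rows whose customer_id matches an id in customers. Walk through each order:
  - order 1 (Monitor): customer_id=1 -> matches Tina
  - order 2 (Keyboard): customer_id=2 -> matches Mia
  - order 3 (Mouse): customer_id=NULL, no match -> dropped
  - order 4 (Tablet): customer_id=1 -> matches Tina
  - order 5 (Webcam): customer_id=3 -> matches Wendy
  - order 6 (Cable): customer_id=4 -> matches Helen
  - order 7 (Desk): customer_id=5 -> matches Dave
  - order 8 (Lamp): customer_id=NULL, no match -> dropped
So 2 of 8 rows are dropped.

SQL:
SELECT a.product, b.name AS customer
FROM orders a
INNER JOIN customers b ON a.customer_id = b.id

Result:
product  | customer
---------+---------
Monitor  | Tina    
Keyboard | Mia     
Tablet   | Tina    
Webcam   | Wendy   
Cable    | Helen   
Desk     | Dave    


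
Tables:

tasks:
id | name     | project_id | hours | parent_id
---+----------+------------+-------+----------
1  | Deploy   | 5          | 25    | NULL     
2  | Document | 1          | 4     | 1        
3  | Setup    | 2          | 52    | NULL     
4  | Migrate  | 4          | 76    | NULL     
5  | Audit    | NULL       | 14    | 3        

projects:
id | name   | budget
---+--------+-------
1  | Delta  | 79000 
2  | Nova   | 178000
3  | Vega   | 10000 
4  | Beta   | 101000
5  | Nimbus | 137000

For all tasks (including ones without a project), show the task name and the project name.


LEFT JOIN keeps every row from tasks (the left table); where project_id has no match in projects, the project columns become NULL. Walk through each task:
  - task 1 (Deploy): project_id=5 -> matches Nimbus
  - task 2 (Document): project_id=1 -> matches Delta
  - task 3 (Setup): project_id=2 -> matches Nova
  - task 4 (Migrate): project_id=4 -> matches Beta
  - task 5 (Audit): project_id=NULL, no match -> kept with NULL
All 5 rows appear; 1 has NULL project.

SQL:
SELECT a.name, b.name AS project
FROM tasks a
LEFT JOIN projects b ON a.project_id = b.id

Result:
name     | project
---------+--------
Deploy   | Nimbus 
Document | Delta  
Setup    | Nova   
Migrate  | Beta   
Audit    | NULL   


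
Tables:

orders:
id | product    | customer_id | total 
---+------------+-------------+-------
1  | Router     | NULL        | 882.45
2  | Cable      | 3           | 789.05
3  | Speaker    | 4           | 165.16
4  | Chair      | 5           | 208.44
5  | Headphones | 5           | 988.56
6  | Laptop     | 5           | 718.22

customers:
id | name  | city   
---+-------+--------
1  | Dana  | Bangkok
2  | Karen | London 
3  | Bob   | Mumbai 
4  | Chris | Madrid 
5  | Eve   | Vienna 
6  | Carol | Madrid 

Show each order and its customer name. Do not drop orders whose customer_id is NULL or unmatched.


LEFT JOIN keeps every row from orders (the left table); where customer_id has no match in customers, the customer columns become NULL. Walk through each order:
  - order 1 (Router): customer_id=NULL, no match -> kept with NULL
  - order 2 (Cable): customer_id=3 -> matches Bob
  - order 3 (Speaker): customer_id=4 -> matches Chris
  - order 4 (Chair): customer_id=5 -> matches Eve
  - order 5 (Headphones): customer_id=5 -> matches Eve
  - order 6 (Laptop): customer_id=5 -> matches Eve
All 6 rows appear; 1 has NULL customer.

SQL:
SELECT a.product, b.name AS customer
FROM orders a
LEFT JOIN customers b ON a.customer_id = b.id

Result:
product    | customer
-----------+---------
Router     | NULL    
Cable      | Bob     
Speaker    | Chris   
Chair      | Eve     
Headphones | Eve     
Laptop     | Eve     


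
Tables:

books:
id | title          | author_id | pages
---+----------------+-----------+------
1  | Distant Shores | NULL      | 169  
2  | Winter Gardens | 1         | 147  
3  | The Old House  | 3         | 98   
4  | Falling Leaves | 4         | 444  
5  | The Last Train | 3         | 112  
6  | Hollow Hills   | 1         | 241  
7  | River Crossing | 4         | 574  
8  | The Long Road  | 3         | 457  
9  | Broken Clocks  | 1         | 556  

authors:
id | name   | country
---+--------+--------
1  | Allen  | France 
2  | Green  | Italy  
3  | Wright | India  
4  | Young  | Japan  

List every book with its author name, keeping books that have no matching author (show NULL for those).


LEFT JOIN keeps every row from books (the left table); where author_id has no match in authors, the author columns become NULL. Walk through each book:
  - book 1 (Distant Shores): author_id=NULL, no match -> kept with NULL
  - book 2 (Winter Gardens): author_id=1 -> matches Allen
  - book 3 (The Old House): author_id=3 -> matches Wright
  - book 4 (Falling Leaves): author_id=4 -> matches Young
  - book 5 (The Last Train): author_id=3 -> matches Wright
  - book 6 (Hollow Hills): author_id=1 -> matches Allen
  - book 7 (River Crossing): author_id=4 -> matches Young
  - book 8 (The Long Road): author_id=3 -> matches Wright
  - book 9 (Broken Clocks): author_id=1 -> matches Allen
All 9 rows appear; 1 has NULL author.

SQL:
SELECT a.title, b.name AS author
FROM books a
LEFT JOIN authors b ON a.author_id = b.id

Result:
title          | author
---------------+-------
Distant Shores | NULL  
Winter Gardens | Allen 
The Old House  | Wright
Falling Leaves | Young 
The Last Train | Wright
Hollow Hills   | Allen 
River Crossing | Young 
The Long Road  | Wright
Broken Clocks  | Allen 


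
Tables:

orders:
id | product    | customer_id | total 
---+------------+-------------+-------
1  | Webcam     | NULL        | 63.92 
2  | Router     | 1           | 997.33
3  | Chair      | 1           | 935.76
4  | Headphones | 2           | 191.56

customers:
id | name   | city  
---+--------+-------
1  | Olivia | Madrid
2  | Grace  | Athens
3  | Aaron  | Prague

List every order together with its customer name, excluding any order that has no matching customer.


INNER JOIN keeps only orders rows whose customer_id matches an id in customers. Walk through each order:
  - order 1 (Webcam): customer_id=NULL, no match -> dropped
  - order 2 (Router): customer_id=1 -> matches Olivia
  - order 3 (Chair): customer_id=1 -> matches Olivia
  - order 4 (Headphones): customer_id=2 -> matches Grace
So 1 of 4 rows is dropped.

SQL:
SELECT a.product, b.name AS customer
FROM orders a
INNER JOIN customers b ON a.customer_id = b.id

Result:
product    | customer
-----------+---------
Router     | Olivia  
Chair      | Olivia  
Headphones | Grace   


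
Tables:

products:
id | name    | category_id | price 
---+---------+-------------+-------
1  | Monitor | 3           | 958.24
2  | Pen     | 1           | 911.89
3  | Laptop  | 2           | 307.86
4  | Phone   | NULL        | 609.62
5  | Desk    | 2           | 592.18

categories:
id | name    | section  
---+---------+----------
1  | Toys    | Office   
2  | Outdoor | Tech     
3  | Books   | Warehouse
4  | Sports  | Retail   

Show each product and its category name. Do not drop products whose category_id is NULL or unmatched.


LEFT JOIN keeps every row from products (the left table); where category_id has no match in categories, the category columns become NULL. Walk through each product:
  - product 1 (Monitor): category_id=3 -> matches Books
  - product 2 (Pen): category_id=1 -> matches Toys
  - product 3 (Laptop): category_id=2 -> matches Outdoor
  - product 4 (Phone): category_id=NULL, no match -> kept with NULL
  - product 5 (Desk): category_id=2 -> matches Outdoor
All 5 rows appear; 1 has NULL category.

SQL:
SELECT a.name, b.name AS category
FROM products a
LEFT JOIN categories b ON a.category_id = b.id

Result:
name    | category
--------+---------
Monitor | Books   
Pen     | Toys    
Laptop  | Outdoor 
Phone   | NULL    
Desk    | Outdoor 


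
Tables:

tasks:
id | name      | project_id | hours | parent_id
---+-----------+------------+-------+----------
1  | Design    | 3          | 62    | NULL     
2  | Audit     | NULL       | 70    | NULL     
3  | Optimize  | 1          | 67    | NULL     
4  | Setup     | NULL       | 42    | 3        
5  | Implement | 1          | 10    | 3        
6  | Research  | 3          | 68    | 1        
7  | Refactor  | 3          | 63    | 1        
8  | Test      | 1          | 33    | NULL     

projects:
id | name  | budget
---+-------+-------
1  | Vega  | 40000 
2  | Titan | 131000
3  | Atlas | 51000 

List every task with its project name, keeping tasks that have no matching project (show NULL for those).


LEFT JOIN keeps every row from tasks (the left table); where project_id has no match in projects, the project columns become NULL. Walk through each task:
  - task 1 (Design): project_id=3 -> matches Atlas
  - task 2 (Audit): project_id=NULL, no match -> kept with NULL
  - task 3 (Optimize): project_id=1 -> matches Vega
  - task 4 (Setup): project_id=NULL, no match -> kept with NULL
  - task 5 (Implement): project_id=1 -> matches Vega
  - task 6 (Research): project_id=3 -> matches Atlas
  - task 7 (Refactor): project_id=3 -> matches Atlas
  - task 8 (Test): project_id=1 -> matches Vega
All 8 rows appear; 2 have NULL project.

SQL:
SELECT a.name, b.name AS project
FROM tasks a
LEFT JOIN projects b ON a.project_id = b.id

Result:
name      | project
----------+--------
Design    | Atlas  
Audit     | NULL   
Optimize  | Vega   
Setup     | NULL   
Implement | Vega   
Research  | Atlas  
Refactor  | Atlas  
Test      | Vega   


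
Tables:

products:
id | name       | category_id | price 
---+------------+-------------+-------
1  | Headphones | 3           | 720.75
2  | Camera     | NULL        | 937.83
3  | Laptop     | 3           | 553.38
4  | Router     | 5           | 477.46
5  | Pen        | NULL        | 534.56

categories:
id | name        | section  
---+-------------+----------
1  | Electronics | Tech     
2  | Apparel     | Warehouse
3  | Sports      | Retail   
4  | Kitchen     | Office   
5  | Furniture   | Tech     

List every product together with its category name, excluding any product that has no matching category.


INNER JOIN keeps only products rows whose category_id matches an id in categories. Walk through each product:
  - product 1 (Headphones): category_id=3 -> matches Sports
  - product 2 (Camera): category_id=NULL, no match -> dropped
  - product 3 (Laptop): category_id=3 -> matches Sports
  - product 4 (Router): category_id=5 -> matches Furniture
  - product 5 (Pen): category_id=NULL, no match -> dropped
So 2 of 5 rows are dropped.

SQL:
SELECT a.name, b.name AS category
FROM products a
INNER JOIN categories b ON a.category_id = b.id

Result:
name       | category 
-----------+----------
Headphones | Sports   
Laptop     | Sports   
Router     | Furniture


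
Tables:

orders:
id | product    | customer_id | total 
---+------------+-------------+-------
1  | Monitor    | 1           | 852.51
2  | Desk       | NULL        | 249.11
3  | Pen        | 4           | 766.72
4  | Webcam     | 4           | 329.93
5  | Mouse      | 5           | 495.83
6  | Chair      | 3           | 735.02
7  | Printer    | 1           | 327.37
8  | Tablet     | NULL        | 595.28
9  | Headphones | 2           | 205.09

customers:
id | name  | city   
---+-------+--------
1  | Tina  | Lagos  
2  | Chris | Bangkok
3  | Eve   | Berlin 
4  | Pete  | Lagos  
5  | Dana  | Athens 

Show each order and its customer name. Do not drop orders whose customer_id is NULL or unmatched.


LEFT JOIN keeps every row from orders (the left table); where customer_id has no match in customers, the customer columns become NULL. Walk through each order:
  - order 1 (Monitor): customer_id=1 -> matches Tina
  - order 2 (Desk): customer_id=NULL, no match -> kept with NULL
  - order 3 (Pen): customer_id=4 -> matches Pete
  - order 4 (Webcam): customer_id=4 -> matches Pete
  - order 5 (Mouse): customer_id=5 -> matches Dana
  - order 6 (Chair): customer_id=3 -> matches Eve
  - order 7 (Printer): customer_id=1 -> matches Tina
  - order 8 (Tablet): customer_id=NULL, no match -> kept with NULL
  - order 9 (Headphones): customer_id=2 -> matches Chris
All 9 rows appear; 2 have NULL customer.

SQL:
SELECT a.product, b.name AS customer
FROM orders a
LEFT JOIN customers b ON a.customer_id = b.id

Result:
product    | customer
-----------+---------
Monitor    | Tina    
Desk       | NULL    
Pen        | Pete    
Webcam     | Pete    
Mouse      | Dana    
Chair      | Eve     
Printer    | Tina    
Tablet     | NULL    
Headphones | Chris   


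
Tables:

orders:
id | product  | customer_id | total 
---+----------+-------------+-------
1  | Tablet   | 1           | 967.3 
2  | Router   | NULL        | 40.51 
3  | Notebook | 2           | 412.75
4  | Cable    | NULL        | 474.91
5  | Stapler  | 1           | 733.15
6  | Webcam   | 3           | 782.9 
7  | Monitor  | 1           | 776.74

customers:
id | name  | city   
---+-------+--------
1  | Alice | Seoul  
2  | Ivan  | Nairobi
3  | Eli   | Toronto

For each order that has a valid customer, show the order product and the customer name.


INNER JOIN keeps only orders rows whose customer_id matches an id in customers. Walk through each order:
  - order 1 (Tablet): customer_id=1 -> matches Alice
  - order 2 (Router): customer_id=NULL, no match -> dropped
  - order 3 (Notebook): customer_id=2 -> matches Ivan
  - order 4 (Cable): customer_id=NULL, no match -> dropped
  - order 5 (Stapler): customer_id=1 -> matches Alice
  - order 6 (Webcam): customer_id=3 -> matches Eli
  - order 7 (Monitor): customer_id=1 -> matches Alice
So 2 of 7 rows are dropped.

SQL:
SELECT a.product, b.name AS customer
FROM orders a
INNER JOIN customers b ON a.customer_id = b.id

Result:
product  | customer
---------+---------
Tablet   | Alice   
Notebook | Ivan    
Stapler  | Alice   
Webcam   | Eli     
Monitor  | Alice   


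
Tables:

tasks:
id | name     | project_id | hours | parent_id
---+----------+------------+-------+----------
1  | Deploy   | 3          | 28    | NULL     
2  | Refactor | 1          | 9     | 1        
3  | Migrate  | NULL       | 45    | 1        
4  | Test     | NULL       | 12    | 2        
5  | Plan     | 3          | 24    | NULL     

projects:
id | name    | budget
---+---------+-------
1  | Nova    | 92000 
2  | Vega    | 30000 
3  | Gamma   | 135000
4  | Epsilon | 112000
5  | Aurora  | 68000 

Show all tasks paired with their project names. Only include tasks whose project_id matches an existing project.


INNER JOIN keeps only tasks rows whose project_id matches an id in projects. Walk through each task:
  - task 1 (Deploy): project_id=3 -> matches Gamma
  - task 2 (Refactor): project_id=1 -> matches Nova
  - task 3 (Migrate): project_id=NULL, no match -> dropped
  - task 4 (Test): project_id=NULL, no match -> dropped
  - task 5 (Plan): project_id=3 -> matches Gamma
So 2 of 5 rows are dropped.

SQL:
SELECT a.name, b.name AS project
FROM tasks a
INNER JOIN projects b ON a.project_id = b.id

Result:
name     | project
---------+--------
Deploy   | Gamma  
Refactor | Nova   
Plan     | Gamma  


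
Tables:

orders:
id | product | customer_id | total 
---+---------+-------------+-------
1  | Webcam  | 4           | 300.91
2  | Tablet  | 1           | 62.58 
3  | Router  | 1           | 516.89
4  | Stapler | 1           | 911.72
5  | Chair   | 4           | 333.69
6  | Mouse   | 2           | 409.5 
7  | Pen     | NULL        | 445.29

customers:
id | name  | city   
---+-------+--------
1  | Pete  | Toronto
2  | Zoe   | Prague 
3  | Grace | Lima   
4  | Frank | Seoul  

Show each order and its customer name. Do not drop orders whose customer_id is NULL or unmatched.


LEFT JOIN keeps every row from orders (the left table); where customer_id has no match in customers, the customer columns become NULL. Walk through each order:
  - order 1 (Webcam): customer_id=4 -> matches Frank
  - order 2 (Tablet): customer_id=1 -> matches Pete
  - order 3 (Router): customer_id=1 -> matches Pete
  - order 4 (Stapler): customer_id=1 -> matches Pete
  - order 5 (Chair): customer_id=4 -> matches Frank
  - order 6 (Mouse): customer_id=2 -> matches Zoe
  - order 7 (Pen): customer_id=NULL, no match -> kept with NULL
All 7 rows appear; 1 has NULL customer.

SQL:
SELECT a.product, b.name AS customer
FROM orders a
LEFT JOIN customers b ON a.customer_id = b.id

Result:
product | customer
--------+---------
Webcam  | Frank   
Tablet  | Pete    
Router  | Pete    
Stapler | Pete    
Chair   | Frank   
Mouse   | Zoe     
Pen     | NULL    


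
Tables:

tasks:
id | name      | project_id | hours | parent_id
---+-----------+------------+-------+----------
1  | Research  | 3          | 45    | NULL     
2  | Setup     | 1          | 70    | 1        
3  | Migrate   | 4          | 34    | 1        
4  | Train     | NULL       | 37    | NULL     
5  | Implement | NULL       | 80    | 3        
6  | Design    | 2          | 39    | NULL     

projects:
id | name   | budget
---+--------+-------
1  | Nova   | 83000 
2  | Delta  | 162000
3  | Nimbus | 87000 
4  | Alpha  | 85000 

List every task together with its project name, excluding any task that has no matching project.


INNER JOIN keeps only tasks rows whose project_id matches an id in projects. Walk through each task:
  - task 1 (Research): project_id=3 -> matches Nimbus
  - task 2 (Setup): project_id=1 -> matches Nova
  - task 3 (Migrate): project_id=4 -> matches Alpha
  - task 4 (Train): project_id=NULL, no match -> dropped
  - task 5 (Implement): project_id=NULL, no match -> dropped
  - task 6 (Design): project_id=2 -> matches Delta
So 2 of 6 rows are dropped.

SQL:
SELECT a.name, b.name AS project
FROM tasks a
INNER JOIN projects b ON a.project_id = b.id

Result:
name     | project
---------+--------
Research | Nimbus 
Setup    | Nova   
Migrate  | Alpha  
Design   | Delta  


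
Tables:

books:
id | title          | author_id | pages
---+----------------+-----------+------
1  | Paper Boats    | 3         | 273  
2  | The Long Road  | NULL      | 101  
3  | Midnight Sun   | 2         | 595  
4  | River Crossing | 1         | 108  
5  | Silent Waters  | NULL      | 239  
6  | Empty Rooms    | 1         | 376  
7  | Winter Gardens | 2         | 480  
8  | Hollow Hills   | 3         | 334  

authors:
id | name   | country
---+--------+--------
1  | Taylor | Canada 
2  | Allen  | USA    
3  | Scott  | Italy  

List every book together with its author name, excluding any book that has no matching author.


INNER JOIN keeps only books rows whose author_id matches an id in authors. Walk through each book:
  - book 1 (Paper Boats): author_id=3 -> matches Scott
  - book 2 (The Long Road): author_id=NULL, no match -> dropped
  - book 3 (Midnight Sun): author_id=2 -> matches Allen
  - book 4 (River Crossing): author_id=1 -> matches Taylor
  - book 5 (Silent Waters): author_id=NULL, no match -> dropped
  - book 6 (Empty Rooms): author_id=1 -> matches Taylor
  - book 7 (Winter Gardens): author_id=2 -> matches Allen
  - book 8 (Hollow Hills): author_id=3 -> matches Scott
So 2 of 8 rows are dropped.

SQL:
SELECT a.title, b.name AS author
FROM books a
INNER JOIN authors b ON a.author_id = b.id

Result:
title          | author
---------------+-------
Paper Boats    | Scott 
Midnight Sun   | Allen 
River Crossing | Taylor
Empty Rooms    | Taylor
Winter Gardens | Allen 
Hollow Hills   | Scott 
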